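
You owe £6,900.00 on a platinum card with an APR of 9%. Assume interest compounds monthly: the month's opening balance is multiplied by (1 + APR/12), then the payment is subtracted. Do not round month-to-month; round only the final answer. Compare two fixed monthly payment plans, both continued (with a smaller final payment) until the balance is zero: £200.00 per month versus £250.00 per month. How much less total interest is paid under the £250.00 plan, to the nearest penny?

£254.36

Monthly rate r = 9%/12 = 0.75% = 0.0075.
At £200.00/mo: n = ⌈−ln(1 − rB₀/P)/ln(1+r)⌉ = 41 payments (last £14.42); total interest = total paid − £6,900.00 = £1,114.42.
At £250.00/mo: 32 payments (last £10.06); total interest £860.06.
Interest saved = £1,114.42 − £860.06 = £254.36.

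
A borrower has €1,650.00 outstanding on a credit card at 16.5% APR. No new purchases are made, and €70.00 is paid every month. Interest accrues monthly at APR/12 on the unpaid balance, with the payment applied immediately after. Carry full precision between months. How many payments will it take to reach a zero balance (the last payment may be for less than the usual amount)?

29 payments

Monthly rate r = 16.5%/12 = 1.375% = 0.01375.
Recurrence: B ← B·(1+r) − €70.00.
Month 1: interest €22.69; balance after payment €1,602.69.
Month 2: interest €22.04; balance after payment €1,554.72.
Closed form: n = −ln(1 − rB₀/P)/ln(1+r) = −ln(0.67589)/ln(1.01375) ≈ 28.684, so the balance reaches zero during payment 29.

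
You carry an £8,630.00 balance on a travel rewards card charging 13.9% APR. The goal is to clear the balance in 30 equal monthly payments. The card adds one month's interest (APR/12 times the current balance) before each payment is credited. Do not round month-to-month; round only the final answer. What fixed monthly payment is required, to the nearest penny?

Monthly rate r = 13.9%/12 = 1.15833% = 0.0115833.
Level-payment amortization: P = B₀·r / (1 − (1+r)^(−n)) = 8630.00·0.0115833 / (1 − 1.01158^(−30)).
Denominator 1 − (1+r)^(−30) = 0.292135653.
P = 99.9642 / 0.292135653 ≈ 342.18.

£342.18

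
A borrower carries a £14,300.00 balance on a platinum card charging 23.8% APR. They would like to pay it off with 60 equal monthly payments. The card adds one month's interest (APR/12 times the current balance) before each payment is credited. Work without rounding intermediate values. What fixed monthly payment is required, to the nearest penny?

Monthly rate r = 23.8%/12 = 1.98333% = 0.0198333.
Level-payment amortization: P = B₀·r / (1 − (1+r)^(−n)) = 14300.00·0.0198333 / (1 − 1.01983^(−60)).
Denominator 1 − (1+r)^(−60) = 0.69221473.
P = 283.617 / 0.69221473 ≈ 409.72.

£409.72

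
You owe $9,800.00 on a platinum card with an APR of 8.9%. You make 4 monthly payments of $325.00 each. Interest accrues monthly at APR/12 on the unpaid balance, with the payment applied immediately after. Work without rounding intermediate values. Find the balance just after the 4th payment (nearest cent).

Monthly rate r = 8.9%/12 = 0.741667% = 0.00741667.
Each month: B ← B·(1+r) − $325.00.
Month 1: interest $72.68; balance after payment $9,547.68.
Month 2: interest $70.81; balance after payment $9,293.50.
Month 3: interest $68.93; balance after payment $9,037.42.
Month 4: interest $67.03; balance after payment $8,779.45.

$8,779.45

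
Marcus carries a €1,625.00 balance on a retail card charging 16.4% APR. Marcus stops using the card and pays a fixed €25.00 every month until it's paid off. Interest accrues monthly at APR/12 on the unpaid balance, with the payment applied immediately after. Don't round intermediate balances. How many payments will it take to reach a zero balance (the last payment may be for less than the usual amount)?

162 payments

Monthly rate r = 16.4%/12 = 1.36667% = 0.0136667.
Recurrence: B ← B·(1+r) − €25.00.
Month 1: interest €22.21; balance after payment €1,622.21.
Month 2: interest €22.17; balance after payment €1,619.38.
Closed form: n = −ln(1 − rB₀/P)/ln(1+r) = −ln(0.11167)/ln(1.01367) ≈ 161.501, so the balance reaches zero during payment 162.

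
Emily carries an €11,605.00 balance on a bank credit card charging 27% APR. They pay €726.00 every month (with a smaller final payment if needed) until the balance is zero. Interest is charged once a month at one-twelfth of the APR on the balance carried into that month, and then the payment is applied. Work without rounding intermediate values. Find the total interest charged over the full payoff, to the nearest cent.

Monthly rate r = 27%/12 = 2.25% = 0.0225.
Payoff takes n = ⌈−ln(1 − rB₀/P)/ln(1+r)⌉ = ⌈20.033⌉ = 21 payments; the last is €24.48.
Total paid = 20·€726.00 + €24.48 = €14,544.48.
Total interest = total paid − principal = €14,544.48 − €11,605.00 = €2,939.48.

€2,939.48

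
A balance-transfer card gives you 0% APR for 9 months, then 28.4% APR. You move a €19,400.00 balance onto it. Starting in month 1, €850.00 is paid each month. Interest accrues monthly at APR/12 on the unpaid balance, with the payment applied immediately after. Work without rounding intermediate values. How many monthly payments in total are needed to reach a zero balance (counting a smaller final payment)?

Promo months 1–9 at r₀ = 0%/12 = 0; months 10+ at r₁ = 28.4%/12 = 0.0236667.
After month 9 (no interest yet): B = €19,400.00 − 9·€850.00 = €11,750.00.
Then at r₁ with €850.00/mo: n₂ = −ln(1 − r₁·B/P)/ln(1+r₁) ≈ 16.94 → 17 more payments.

26 months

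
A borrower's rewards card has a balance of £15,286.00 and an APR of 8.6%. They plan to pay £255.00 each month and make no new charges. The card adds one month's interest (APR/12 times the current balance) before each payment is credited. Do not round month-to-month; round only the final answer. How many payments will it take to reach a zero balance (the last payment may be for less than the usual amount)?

Monthly rate r = 8.6%/12 = 0.716667% = 0.00716667.
Recurrence: B ← B·(1+r) − £255.00.
Month 1: interest £109.55; balance after payment £15,140.55.
Month 2: interest £108.51; balance after payment £14,994.06.
Closed form: n = −ln(1 − rB₀/P)/ln(1+r) = −ln(0.57039)/ln(1.00717) ≈ 78.619, so the balance reaches zero during payment 79.

79 months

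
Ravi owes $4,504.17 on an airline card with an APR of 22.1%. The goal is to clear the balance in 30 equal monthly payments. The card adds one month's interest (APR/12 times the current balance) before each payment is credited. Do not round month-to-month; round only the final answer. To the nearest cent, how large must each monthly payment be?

Monthly rate r = 22.1%/12 = 1.84167% = 0.0184167.
Level-payment amortization: P = B₀·r / (1 − (1+r)^(−n)) = 4504.17·0.0184167 / (1 − 1.01842^(−30)).
Denominator 1 − (1+r)^(−30) = 0.421590978.
P = 82.9518 / 0.421590978 ≈ 196.76.

$196.76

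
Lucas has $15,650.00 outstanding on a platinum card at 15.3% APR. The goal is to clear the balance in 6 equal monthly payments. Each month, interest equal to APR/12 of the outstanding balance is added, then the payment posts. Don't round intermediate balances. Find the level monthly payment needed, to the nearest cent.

Monthly rate r = 15.3%/12 = 1.275% = 0.01275.
Level-payment amortization: P = B₀·r / (1 − (1+r)^(−n)) = 15650.00·0.01275 / (1 − 1.01275^(−6)).
Denominator 1 − (1+r)^(−6) = 0.0731990103.
P = 199.538 / 0.0731990103 ≈ 2725.96.

$2,725.96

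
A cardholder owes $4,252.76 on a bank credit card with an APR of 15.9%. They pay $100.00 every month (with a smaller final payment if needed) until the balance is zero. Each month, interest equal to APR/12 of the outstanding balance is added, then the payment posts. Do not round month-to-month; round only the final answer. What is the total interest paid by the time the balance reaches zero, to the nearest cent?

$2,044.81

Monthly rate r = 15.9%/12 = 1.325% = 0.01325.
Payoff takes n = ⌈−ln(1 − rB₀/P)/ln(1+r)⌉ = ⌈62.975⌉ = 63 payments; the last is $97.57.
Total paid = 62·$100.00 + $97.57 = $6,297.57.
Total interest = total paid − principal = $6,297.57 − $4,252.76 = $2,044.81.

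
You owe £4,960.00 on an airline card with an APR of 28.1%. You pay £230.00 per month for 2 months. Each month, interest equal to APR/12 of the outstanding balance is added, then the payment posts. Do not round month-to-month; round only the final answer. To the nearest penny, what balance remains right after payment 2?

Monthly rate r = 28.1%/12 = 2.34167% = 0.0234167.
Each month: B ← B·(1+r) − £230.00.
Month 1: interest £116.15; balance after payment £4,846.15.
Month 2: interest £113.48; balance after payment £4,729.63.

£4,729.63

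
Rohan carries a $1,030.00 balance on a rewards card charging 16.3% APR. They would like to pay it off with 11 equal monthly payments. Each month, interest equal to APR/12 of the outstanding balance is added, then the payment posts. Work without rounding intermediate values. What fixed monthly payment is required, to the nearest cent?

$101.44

Monthly rate r = 16.3%/12 = 1.35833% = 0.0135833.
Level-payment amortization: P = B₀·r / (1 − (1+r)^(−n)) = 1030.00·0.0135833 / (1 − 1.01358^(−11)).
Denominator 1 − (1+r)^(−11) = 0.13792325.
P = 13.9908 / 0.13792325 ≈ 101.44.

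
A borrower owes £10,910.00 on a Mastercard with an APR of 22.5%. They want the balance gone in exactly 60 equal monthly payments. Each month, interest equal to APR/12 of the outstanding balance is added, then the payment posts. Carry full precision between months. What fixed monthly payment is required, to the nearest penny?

Monthly rate r = 22.5%/12 = 1.875% = 0.01875.
Level-payment amortization: P = B₀·r / (1 − (1+r)^(−n)) = 10910.00·0.01875 / (1 − 1.01875^(−60)).
Denominator 1 − (1+r)^(−60) = 0.671947996.
P = 204.562 / 0.671947996 ≈ 304.43.

£304.43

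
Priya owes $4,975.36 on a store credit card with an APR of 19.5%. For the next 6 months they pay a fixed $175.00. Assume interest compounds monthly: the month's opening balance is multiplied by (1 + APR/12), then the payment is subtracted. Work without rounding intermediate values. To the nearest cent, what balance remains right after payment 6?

$4,387.01

Monthly rate r = 19.5%/12 = 1.625% = 0.01625.
Each month: B ← B·(1+r) − $175.00.
Month 1: interest $80.85; balance after payment $4,881.21.
Month 2: interest $79.32; balance after payment $4,785.53.
Month 3: interest $77.76; balance after payment $4,688.29.
Month 4: interest $76.18; balance after payment $4,589.48.
Month 5: interest $74.58; balance after payment $4,489.06.
Month 6: interest $72.95; balance after payment $4,387.01.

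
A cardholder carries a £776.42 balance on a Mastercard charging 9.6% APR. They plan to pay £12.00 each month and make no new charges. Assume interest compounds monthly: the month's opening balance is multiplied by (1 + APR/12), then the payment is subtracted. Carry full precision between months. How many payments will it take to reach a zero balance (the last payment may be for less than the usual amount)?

Monthly rate r = 9.6%/12 = 0.8% = 0.008.
Recurrence: B ← B·(1+r) − £12.00.
Month 1: interest £6.21; balance after payment £770.63.
Month 2: interest £6.17; balance after payment £764.80.
Closed form: n = −ln(1 − rB₀/P)/ln(1+r) = −ln(0.48239)/ln(1.008) ≈ 91.490, so the balance reaches zero during payment 92.

92 months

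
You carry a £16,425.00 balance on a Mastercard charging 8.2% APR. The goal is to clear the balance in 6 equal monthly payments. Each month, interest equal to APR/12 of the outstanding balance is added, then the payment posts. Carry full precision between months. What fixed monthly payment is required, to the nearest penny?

Monthly rate r = 8.2%/12 = 0.683333% = 0.00683333.
Level-payment amortization: P = B₀·r / (1 − (1+r)^(−n)) = 16425.00·0.00683333 / (1 − 1.00683^(−6)).
Denominator 1 − (1+r)^(−6) = 0.0400370141.
P = 112.237 / 0.0400370141 ≈ 2803.34.

£2,803.34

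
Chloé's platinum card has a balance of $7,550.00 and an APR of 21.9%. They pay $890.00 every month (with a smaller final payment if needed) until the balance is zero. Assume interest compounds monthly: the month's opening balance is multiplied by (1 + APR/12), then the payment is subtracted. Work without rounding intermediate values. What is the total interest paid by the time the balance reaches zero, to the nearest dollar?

Monthly rate r = 21.9%/12 = 1.825% = 0.01825.
Payoff takes n = ⌈−ln(1 − rB₀/P)/ln(1+r)⌉ = ⌈9.300⌉ = 10 payments; the last is $269.07.
Total paid = 9·$890.00 + $269.07 = $8,279.07.
Total interest = total paid − principal = $8,279.07 − $7,550.00 = $729.07.

$729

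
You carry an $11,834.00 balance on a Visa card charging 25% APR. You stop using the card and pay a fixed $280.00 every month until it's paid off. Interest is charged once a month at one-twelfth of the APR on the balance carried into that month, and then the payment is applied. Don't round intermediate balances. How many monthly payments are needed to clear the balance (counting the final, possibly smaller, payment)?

104 months

Monthly rate r = 25%/12 = 2.08333% = 0.0208333.
Recurrence: B ← B·(1+r) − $280.00.
Month 1: interest $246.54; balance after payment $11,800.54.
Month 2: interest $245.84; balance after payment $11,766.39.
Closed form: n = −ln(1 − rB₀/P)/ln(1+r) = −ln(0.11949)/ln(1.02083) ≈ 103.034, so the balance reaches zero during payment 104.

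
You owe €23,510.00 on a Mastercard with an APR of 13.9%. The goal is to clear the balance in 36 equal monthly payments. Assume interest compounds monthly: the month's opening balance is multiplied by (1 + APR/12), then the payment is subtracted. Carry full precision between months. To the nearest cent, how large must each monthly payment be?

€802.37

Monthly rate r = 13.9%/12 = 1.15833% = 0.0115833.
Level-payment amortization: P = B₀·r / (1 − (1+r)^(−n)) = 23510.00·0.0115833 / (1 − 1.01158^(−36)).
Denominator 1 − (1+r)^(−36) = 0.339397753.
P = 272.324 / 0.339397753 ≈ 802.37.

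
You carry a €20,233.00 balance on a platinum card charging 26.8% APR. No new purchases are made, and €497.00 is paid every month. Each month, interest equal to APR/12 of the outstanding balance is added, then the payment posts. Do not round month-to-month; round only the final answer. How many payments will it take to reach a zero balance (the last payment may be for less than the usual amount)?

Monthly rate r = 26.8%/12 = 2.23333% = 0.0223333.
Recurrence: B ← B·(1+r) − €497.00.
Month 1: interest €451.87; balance after payment €20,187.87.
Month 2: interest €450.86; balance after payment €20,141.73.
Closed form: n = −ln(1 − rB₀/P)/ln(1+r) = −ln(0.090804)/ln(1.02233) ≈ 108.615, so the balance reaches zero during payment 109.

109 months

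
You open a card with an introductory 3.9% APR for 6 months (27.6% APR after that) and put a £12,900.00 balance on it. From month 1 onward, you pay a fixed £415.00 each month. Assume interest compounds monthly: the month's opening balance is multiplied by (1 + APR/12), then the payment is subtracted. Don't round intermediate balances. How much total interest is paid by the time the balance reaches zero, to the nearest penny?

Promo months 1–6 at r₀ = 3.9%/12 = 0.00325; months 7+ at r₁ = 27.6%/12 = 0.023.
After month 6: iterate B ← B·(1+r₀) − £415.00 for 6 months → £10,643.28.
Then at r₁ with £415.00/mo: n₂ = −ln(1 − r₁·B/P)/ln(1+r₁) ≈ 39.20 → 40 more payments.
Total paid = 45·£415.00 + £81.74 = £18,756.74; interest = £18,756.74 − £12,900.00 = £5,856.74.

£5,856.74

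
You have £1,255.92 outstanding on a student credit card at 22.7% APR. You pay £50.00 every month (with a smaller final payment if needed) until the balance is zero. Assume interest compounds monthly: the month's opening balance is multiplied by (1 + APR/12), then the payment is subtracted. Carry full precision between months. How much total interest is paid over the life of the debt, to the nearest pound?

£464

Monthly rate r = 22.7%/12 = 1.89167% = 0.0189167.
Payoff takes n = ⌈−ln(1 − rB₀/P)/ln(1+r)⌉ = ⌈34.400⌉ = 35 payments; the last is £20.11.
Total paid = 34·£50.00 + £20.11 = £1,720.11.
Total interest = total paid − principal = £1,720.11 − £1,255.92 = £464.19.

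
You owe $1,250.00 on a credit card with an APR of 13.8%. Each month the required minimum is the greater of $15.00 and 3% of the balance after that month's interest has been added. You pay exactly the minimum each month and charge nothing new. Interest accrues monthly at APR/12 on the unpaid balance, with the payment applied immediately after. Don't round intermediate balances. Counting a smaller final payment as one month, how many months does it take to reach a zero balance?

Monthly rate r = 13.8%/12 = 1.15% = 0.0115.
While 3% of the post-interest balance exceeds $15.00, each month B ← (B·(1+r))·(1 − 0.03), i.e. B shrinks by the factor (1+r)·0.97 = 0.98115.
This holds for months 1–49. Entering month 50 the balance is $492.10; 3% of the post-interest balance is now below $15.00, so the flat $15.00 minimum applies from here.
From month 50 a fixed $15.00 at rate r clears $492.10 in 42 more payments. Total: 49 + 42 = 91 months.

91 months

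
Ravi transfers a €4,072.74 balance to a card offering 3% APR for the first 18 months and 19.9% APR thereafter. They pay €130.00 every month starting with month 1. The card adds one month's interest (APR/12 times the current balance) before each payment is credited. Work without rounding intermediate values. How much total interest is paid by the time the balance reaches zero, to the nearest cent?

Promo months 1–18 at r₀ = 3%/12 = 0.0025; months 19+ at r₁ = 19.9%/12 = 0.0165833.
After month 18: iterate B ← B·(1+r₀) − €130.00 for 18 months → €1,869.57.
Then at r₁ with €130.00/mo: n₂ = −ln(1 − r₁·B/P)/ln(1+r₁) ≈ 16.57 → 17 more payments.
Total paid = 34·€130.00 + €73.72 = €4,493.72; interest = €4,493.72 − €4,072.74 = €420.98.

€420.98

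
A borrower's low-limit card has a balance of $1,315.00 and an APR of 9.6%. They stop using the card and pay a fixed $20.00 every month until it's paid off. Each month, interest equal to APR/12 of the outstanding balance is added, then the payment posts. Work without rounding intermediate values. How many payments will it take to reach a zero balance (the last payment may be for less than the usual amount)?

94 payments

Monthly rate r = 9.6%/12 = 0.8% = 0.008.
Recurrence: B ← B·(1+r) − $20.00.
Month 1: interest $10.52; balance after payment $1,305.52.
Month 2: interest $10.44; balance after payment $1,295.96.
Closed form: n = −ln(1 − rB₀/P)/ln(1+r) = −ln(0.474)/ln(1.008) ≈ 93.691, so the balance reaches zero during payment 94.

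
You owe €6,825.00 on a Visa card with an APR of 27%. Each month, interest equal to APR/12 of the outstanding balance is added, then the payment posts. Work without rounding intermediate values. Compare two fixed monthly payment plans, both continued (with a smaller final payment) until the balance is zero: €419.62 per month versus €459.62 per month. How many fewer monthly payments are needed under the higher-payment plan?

2 fewer payments

Monthly rate r = 27%/12 = 2.25% = 0.0225.
At €419.62/mo: n = ⌈−ln(1 − rB₀/P)/ln(1+r)⌉ = 21 payments (last €201.54); total interest = total paid − €6,825.00 = €1,768.94.
At €459.62/mo: 19 payments (last €127.36); total interest €1,575.52.
Payments saved = 21 − 19 = 2.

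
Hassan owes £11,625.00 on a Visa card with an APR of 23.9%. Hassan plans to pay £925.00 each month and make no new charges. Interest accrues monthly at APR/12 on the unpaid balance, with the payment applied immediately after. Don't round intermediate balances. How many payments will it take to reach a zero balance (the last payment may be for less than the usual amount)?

15 months

Monthly rate r = 23.9%/12 = 1.99167% = 0.0199167.
Recurrence: B ← B·(1+r) − £925.00.
Month 1: interest £231.53; balance after payment £10,931.53.
Month 2: interest £217.72; balance after payment £10,224.25.
Closed form: n = −ln(1 − rB₀/P)/ln(1+r) = −ln(0.7497)/ln(1.01992) ≈ 14.608, so the balance reaches zero during payment 15.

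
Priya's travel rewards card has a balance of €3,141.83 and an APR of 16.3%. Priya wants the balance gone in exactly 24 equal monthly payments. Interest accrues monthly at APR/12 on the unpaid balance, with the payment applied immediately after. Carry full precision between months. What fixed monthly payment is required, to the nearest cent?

Monthly rate r = 16.3%/12 = 1.35833% = 0.0135833.
Level-payment amortization: P = B₀·r / (1 − (1+r)^(−n)) = 3141.83·0.0135833 / (1 − 1.01358^(−24)).
Denominator 1 − (1+r)^(−24) = 0.276609263.
P = 42.6765 / 0.276609263 ≈ 154.28.

€154.28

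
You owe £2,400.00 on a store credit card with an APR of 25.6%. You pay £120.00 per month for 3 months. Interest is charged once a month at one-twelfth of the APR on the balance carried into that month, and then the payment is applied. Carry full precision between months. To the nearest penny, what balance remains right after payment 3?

£2,189.17

Monthly rate r = 25.6%/12 = 2.13333% = 0.0213333.
Each month: B ← B·(1+r) − £120.00.
Month 1: interest £51.20; balance after payment £2,331.20.
Month 2: interest £49.73; balance after payment £2,260.93.
Month 3: interest £48.23; balance after payment £2,189.17.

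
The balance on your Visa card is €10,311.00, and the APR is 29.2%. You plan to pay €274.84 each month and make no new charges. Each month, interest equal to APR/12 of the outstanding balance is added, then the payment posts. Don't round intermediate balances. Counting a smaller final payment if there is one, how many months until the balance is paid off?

102 payments

Monthly rate r = 29.2%/12 = 2.43333% = 0.0243333.
Recurrence: B ← B·(1+r) − €274.84.
Month 1: interest €250.90; balance after payment €10,287.06.
Month 2: interest €250.32; balance after payment €10,262.54.
Closed form: n = −ln(1 − rB₀/P)/ln(1+r) = −ln(0.087102)/ln(1.02433) ≈ 101.517, so the balance reaches zero during payment 102.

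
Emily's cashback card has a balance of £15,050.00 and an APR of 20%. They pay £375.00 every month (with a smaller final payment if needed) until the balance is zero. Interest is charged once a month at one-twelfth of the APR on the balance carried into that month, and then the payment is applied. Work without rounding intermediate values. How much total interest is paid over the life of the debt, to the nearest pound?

Monthly rate r = 20%/12 = 1.66667% = 0.0166667.
Payoff takes n = ⌈−ln(1 − rB₀/P)/ln(1+r)⌉ = ⌈66.869⌉ = 67 payments; the last is £326.30.
Total paid = 66·£375.00 + £326.30 = £25,076.30.
Total interest = total paid − principal = £25,076.30 − £15,050.00 = £10,026.30.

£10,026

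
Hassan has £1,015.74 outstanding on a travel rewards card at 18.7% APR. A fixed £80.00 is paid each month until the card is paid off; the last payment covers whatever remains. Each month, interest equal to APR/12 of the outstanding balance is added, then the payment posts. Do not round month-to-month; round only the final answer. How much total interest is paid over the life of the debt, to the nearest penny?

£125.00

Monthly rate r = 18.7%/12 = 1.55833% = 0.0155833.
Payoff takes n = ⌈−ln(1 − rB₀/P)/ln(1+r)⌉ = ⌈14.258⌉ = 15 payments; the last is £20.74.
Total paid = 14·£80.00 + £20.74 = £1,140.74.
Total interest = total paid − principal = £1,140.74 − £1,015.74 = £125.00.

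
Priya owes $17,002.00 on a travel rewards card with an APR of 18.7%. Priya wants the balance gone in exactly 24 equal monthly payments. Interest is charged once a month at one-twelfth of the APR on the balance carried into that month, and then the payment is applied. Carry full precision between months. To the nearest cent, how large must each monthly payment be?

Monthly rate r = 18.7%/12 = 1.55833% = 0.0155833.
Level-payment amortization: P = B₀·r / (1 − (1+r)^(−n)) = 17002.00·0.0155833 / (1 − 1.01558^(−24)).
Denominator 1 − (1+r)^(−24) = 0.310035989.
P = 264.948 / 0.310035989 ≈ 854.57.

$854.57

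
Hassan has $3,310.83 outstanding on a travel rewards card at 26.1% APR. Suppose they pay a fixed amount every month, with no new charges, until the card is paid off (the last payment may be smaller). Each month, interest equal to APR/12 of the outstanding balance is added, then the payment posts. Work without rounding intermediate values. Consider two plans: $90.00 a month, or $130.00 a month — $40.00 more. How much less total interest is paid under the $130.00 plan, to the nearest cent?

Monthly rate r = 26.1%/12 = 2.175% = 0.02175.
At $90.00/mo: n = ⌈−ln(1 − rB₀/P)/ln(1+r)⌉ = 75 payments (last $74.50); total interest = total paid − $3,310.83 = $3,423.67.
At $130.00/mo: 38 payments (last $67.72); total interest $1,566.89.
Interest saved = $3,423.67 − $1,566.89 = $1,856.78.

$1,856.78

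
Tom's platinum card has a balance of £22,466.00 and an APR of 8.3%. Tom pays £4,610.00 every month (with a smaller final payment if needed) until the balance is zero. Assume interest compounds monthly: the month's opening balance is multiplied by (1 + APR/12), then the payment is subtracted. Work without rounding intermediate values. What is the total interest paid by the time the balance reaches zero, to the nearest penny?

Monthly rate r = 8.3%/12 = 0.691667% = 0.00691667.
Payoff takes n = ⌈−ln(1 − rB₀/P)/ln(1+r)⌉ = ⌈4.974⌉ = 5 payments; the last is £4,492.70.
Total paid = 4·£4,610.00 + £4,492.70 = £22,932.70.
Total interest = total paid − principal = £22,932.70 − £22,466.00 = £466.70.

£466.70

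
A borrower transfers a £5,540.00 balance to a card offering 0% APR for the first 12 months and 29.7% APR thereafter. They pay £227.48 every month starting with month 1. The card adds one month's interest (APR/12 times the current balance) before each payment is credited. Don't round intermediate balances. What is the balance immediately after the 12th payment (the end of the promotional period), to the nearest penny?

£2,810.24

Promo months 1–12 at r₀ = 0%/12 = 0; months 13+ at r₁ = 29.7%/12 = 0.02475.
After month 12 (no interest yet): B = £5,540.00 − 12·£227.48 = £2,810.24.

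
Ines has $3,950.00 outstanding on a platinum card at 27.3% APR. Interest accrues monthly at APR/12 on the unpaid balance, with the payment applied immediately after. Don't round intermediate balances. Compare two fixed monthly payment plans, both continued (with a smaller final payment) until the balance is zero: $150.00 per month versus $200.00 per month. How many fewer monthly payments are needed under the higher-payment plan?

Monthly rate r = 27.3%/12 = 2.275% = 0.02275.
At $150.00/mo: n = ⌈−ln(1 − rB₀/P)/ln(1+r)⌉ = 41 payments (last $95.07); total interest = total paid − $3,950.00 = $2,145.07.
At $200.00/mo: 27 payments (last $104.72); total interest $1,354.72.
Payments saved = 41 − 27 = 14.

14 fewer payments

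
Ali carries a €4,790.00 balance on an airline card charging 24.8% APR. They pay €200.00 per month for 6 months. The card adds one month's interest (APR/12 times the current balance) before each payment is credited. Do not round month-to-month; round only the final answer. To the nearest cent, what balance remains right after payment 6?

€4,151.77

Monthly rate r = 24.8%/12 = 2.06667% = 0.0206667.
Each month: B ← B·(1+r) − €200.00.
Month 1: interest €98.99; balance after payment €4,688.99.
Month 2: interest €96.91; balance after payment €4,585.90.
Month 3: interest €94.78; balance after payment €4,480.67.
Month 4: interest €92.60; balance after payment €4,373.28.
Month 5: interest €90.38; balance after payment €4,263.66.
Month 6: interest €88.12; balance after payment €4,151.77.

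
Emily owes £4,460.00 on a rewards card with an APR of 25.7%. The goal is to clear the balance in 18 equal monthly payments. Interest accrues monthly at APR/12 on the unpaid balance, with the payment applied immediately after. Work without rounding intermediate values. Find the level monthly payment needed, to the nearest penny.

Monthly rate r = 25.7%/12 = 2.14167% = 0.0214167.
Level-payment amortization: P = B₀·r / (1 − (1+r)^(−n)) = 4460.00·0.0214167 / (1 − 1.02142^(−18)).
Denominator 1 − (1+r)^(−18) = 0.317115777.
P = 95.5183 / 0.317115777 ≈ 301.21.

£301.21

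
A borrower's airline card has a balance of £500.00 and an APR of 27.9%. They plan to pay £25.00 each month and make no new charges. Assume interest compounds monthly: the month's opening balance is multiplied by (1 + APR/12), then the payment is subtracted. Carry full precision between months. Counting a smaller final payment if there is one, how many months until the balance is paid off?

28 payments

Monthly rate r = 27.9%/12 = 2.325% = 0.02325.
Recurrence: B ← B·(1+r) − £25.00.
Month 1: interest £11.62; balance after payment £486.62.
Month 2: interest £11.31; balance after payment £472.94.
Closed form: n = −ln(1 − rB₀/P)/ln(1+r) = −ln(0.535)/ln(1.02325) ≈ 27.214, so the balance reaches zero during payment 28.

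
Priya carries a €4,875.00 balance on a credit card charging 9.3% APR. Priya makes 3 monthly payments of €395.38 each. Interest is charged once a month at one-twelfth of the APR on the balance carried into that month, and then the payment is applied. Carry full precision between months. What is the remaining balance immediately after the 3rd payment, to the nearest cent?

Monthly rate r = 9.3%/12 = 0.775% = 0.00775.
Each month: B ← B·(1+r) − €395.38.
Month 1: interest €37.78; balance after payment €4,517.40.
Month 2: interest €35.01; balance after payment €4,157.03.
Month 3: interest €32.22; balance after payment €3,793.87.

€3,793.87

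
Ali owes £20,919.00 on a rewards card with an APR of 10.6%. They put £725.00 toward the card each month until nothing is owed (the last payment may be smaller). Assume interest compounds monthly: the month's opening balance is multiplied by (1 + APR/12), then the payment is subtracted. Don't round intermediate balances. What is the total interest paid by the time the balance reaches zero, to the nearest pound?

Monthly rate r = 10.6%/12 = 0.883333% = 0.00883333.
Payoff takes n = ⌈−ln(1 − rB₀/P)/ln(1+r)⌉ = ⌈33.453⌉ = 34 payments; the last is £329.18.
Total paid = 33·£725.00 + £329.18 = £24,254.18.
Total interest = total paid − principal = £24,254.18 − £20,919.00 = £3,335.18.

£3,335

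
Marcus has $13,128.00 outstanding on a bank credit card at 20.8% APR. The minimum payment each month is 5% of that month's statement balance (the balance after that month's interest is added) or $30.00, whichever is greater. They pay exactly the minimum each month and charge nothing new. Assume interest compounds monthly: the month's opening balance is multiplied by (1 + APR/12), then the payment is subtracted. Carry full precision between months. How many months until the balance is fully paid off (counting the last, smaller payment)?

116 months

Monthly rate r = 20.8%/12 = 1.73333% = 0.0173333.
While 5% of the post-interest balance exceeds $30.00, each month B ← (B·(1+r))·(1 − 0.05), i.e. B shrinks by the factor (1+r)·0.95 = 0.96647.
This holds for months 1–91. Entering month 92 the balance is $589.12; 5% of the post-interest balance is now below $30.00, so the flat $30.00 minimum applies from here.
From month 92 a fixed $30.00 at rate r clears $589.12 in 25 more payments. Total: 91 + 25 = 116 months.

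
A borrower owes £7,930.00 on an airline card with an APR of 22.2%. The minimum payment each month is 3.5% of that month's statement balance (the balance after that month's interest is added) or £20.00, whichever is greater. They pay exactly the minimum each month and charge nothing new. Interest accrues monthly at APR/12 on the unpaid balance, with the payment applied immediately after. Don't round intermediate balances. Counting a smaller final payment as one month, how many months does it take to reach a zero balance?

Monthly rate r = 22.2%/12 = 1.85% = 0.0185.
While 3.5% of the post-interest balance exceeds £20.00, each month B ← (B·(1+r))·(1 − 0.035), i.e. B shrinks by the factor (1+r)·0.965 = 0.98285.
This holds for months 1–154. Entering month 155 the balance is £552.69; 3.5% of the post-interest balance is now below £20.00, so the flat £20.00 minimum applies from here.
From month 155 a fixed £20.00 at rate r clears £552.69 in 40 more payments. Total: 154 + 40 = 194 months.

194 months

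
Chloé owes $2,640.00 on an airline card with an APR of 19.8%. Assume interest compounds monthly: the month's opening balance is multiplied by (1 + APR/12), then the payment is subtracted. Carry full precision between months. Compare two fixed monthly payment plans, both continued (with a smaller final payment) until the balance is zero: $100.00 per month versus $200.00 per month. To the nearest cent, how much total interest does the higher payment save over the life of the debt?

Monthly rate r = 19.8%/12 = 1.65% = 0.0165.
At $100.00/mo: n = ⌈−ln(1 − rB₀/P)/ln(1+r)⌉ = 35 payments (last $95.18); total interest = total paid − $2,640.00 = $855.18.
At $200.00/mo: 16 payments (last $2.03); total interest $362.03.
Interest saved = $855.18 − $362.03 = $493.15.

$493.15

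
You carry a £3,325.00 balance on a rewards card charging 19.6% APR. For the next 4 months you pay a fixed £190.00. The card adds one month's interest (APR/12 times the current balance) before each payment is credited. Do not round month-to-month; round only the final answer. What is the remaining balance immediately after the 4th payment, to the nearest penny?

£2,768.79

Monthly rate r = 19.6%/12 = 1.63333% = 0.0163333.
Each month: B ← B·(1+r) − £190.00.
Month 1: interest £54.31; balance after payment £3,189.31.
Month 2: interest £52.09; balance after payment £3,051.40.
Month 3: interest £49.84; balance after payment £2,911.24.
Month 4: interest £47.55; balance after payment £2,768.79.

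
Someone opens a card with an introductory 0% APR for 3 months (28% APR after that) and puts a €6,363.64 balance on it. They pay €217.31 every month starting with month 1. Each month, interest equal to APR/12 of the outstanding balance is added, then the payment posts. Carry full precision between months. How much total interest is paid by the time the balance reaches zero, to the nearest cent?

Promo months 1–3 at r₀ = 0%/12 = 0; months 4+ at r₁ = 28%/12 = 0.0233333.
After month 3 (no interest yet): B = €6,363.64 − 3·€217.31 = €5,711.71.
Then at r₁ with €217.31/mo: n₂ = −ln(1 − r₁·B/P)/ln(1+r₁) ≈ 41.19 → 42 more payments.
Total paid = 44·€217.31 + €41.79 = €9,603.43; interest = €9,603.43 − €6,363.64 = €3,239.79.

€3,239.79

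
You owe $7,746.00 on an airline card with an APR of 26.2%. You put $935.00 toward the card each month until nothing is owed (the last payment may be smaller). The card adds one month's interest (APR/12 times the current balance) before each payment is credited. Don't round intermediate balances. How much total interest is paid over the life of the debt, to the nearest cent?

Monthly rate r = 26.2%/12 = 2.18333% = 0.0218333.
Payoff takes n = ⌈−ln(1 − rB₀/P)/ln(1+r)⌉ = ⌈9.238⌉ = 10 payments; the last is $224.20.
Total paid = 9·$935.00 + $224.20 = $8,639.20.
Total interest = total paid − principal = $8,639.20 − $7,746.00 = $893.20.

$893.20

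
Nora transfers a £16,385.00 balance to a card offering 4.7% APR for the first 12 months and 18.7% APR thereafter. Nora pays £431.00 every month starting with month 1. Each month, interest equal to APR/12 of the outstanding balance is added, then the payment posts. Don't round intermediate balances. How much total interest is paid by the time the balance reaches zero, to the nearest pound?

Promo months 1–12 at r₀ = 4.7%/12 = 0.00391667; months 13+ at r₁ = 18.7%/12 = 0.0155833.
After month 12: iterate B ← B·(1+r₀) − £431.00 for 12 months → £11,887.02.
Then at r₁ with £431.00/mo: n₂ = −ln(1 − r₁·B/P)/ln(1+r₁) ≈ 36.33 → 37 more payments.
Total paid = 48·£431.00 + £142.23 = £20,830.23; interest = £20,830.23 − £16,385.00 = £4,445.23.

£4,445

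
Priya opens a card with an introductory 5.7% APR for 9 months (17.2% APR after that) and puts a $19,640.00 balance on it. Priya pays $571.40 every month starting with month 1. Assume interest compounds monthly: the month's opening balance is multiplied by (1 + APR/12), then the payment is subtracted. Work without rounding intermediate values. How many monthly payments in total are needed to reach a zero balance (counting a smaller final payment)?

Promo months 1–9 at r₀ = 5.7%/12 = 0.00475; months 10+ at r₁ = 17.2%/12 = 0.0143333.
After month 9: iterate B ← B·(1+r₀) − $571.40 for 9 months → $15,254.34.
Then at r₁ with $571.40/mo: n₂ = −ln(1 − r₁·B/P)/ln(1+r₁) ≈ 33.89 → 34 more payments.

43 payments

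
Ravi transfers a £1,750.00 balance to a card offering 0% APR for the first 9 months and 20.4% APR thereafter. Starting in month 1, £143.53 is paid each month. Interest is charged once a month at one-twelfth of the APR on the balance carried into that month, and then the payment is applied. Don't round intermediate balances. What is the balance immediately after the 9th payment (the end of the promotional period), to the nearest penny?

£458.23

Promo months 1–9 at r₀ = 0%/12 = 0; months 10+ at r₁ = 20.4%/12 = 0.017.
After month 9 (no interest yet): B = £1,750.00 − 9·£143.53 = £458.23.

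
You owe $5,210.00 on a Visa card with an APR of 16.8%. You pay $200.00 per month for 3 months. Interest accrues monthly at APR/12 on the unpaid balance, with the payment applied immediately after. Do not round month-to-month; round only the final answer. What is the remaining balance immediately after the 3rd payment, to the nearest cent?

$4,823.46

Monthly rate r = 16.8%/12 = 1.4% = 0.014.
Each month: B ← B·(1+r) − $200.00.
Month 1: interest $72.94; balance after payment $5,082.94.
Month 2: interest $71.16; balance after payment $4,954.10.
Month 3: interest $69.36; balance after payment $4,823.46.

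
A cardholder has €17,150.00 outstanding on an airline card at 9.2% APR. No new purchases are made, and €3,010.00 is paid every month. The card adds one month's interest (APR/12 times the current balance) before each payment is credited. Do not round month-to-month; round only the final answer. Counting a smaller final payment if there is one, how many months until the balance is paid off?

Monthly rate r = 9.2%/12 = 0.766667% = 0.00766667.
Recurrence: B ← B·(1+r) − €3,010.00.
Month 1: interest €131.48; balance after payment €14,271.48.
Month 2: interest €109.41; balance after payment €11,370.90.
Month 3: interest €87.18; balance after payment €8,448.07.
Month 4: interest €64.77; balance after payment €5,502.84.
Month 5: interest €42.19; balance after payment €2,535.03.
Month 6: interest €19.44; balance after payment €0.00.

6 payments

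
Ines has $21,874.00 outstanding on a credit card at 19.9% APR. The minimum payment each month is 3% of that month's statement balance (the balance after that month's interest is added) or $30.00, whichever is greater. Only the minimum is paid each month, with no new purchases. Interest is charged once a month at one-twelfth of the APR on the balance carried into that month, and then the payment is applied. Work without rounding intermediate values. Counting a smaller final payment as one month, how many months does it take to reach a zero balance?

270 months

Monthly rate r = 19.9%/12 = 1.65833% = 0.0165833.
While 3% of the post-interest balance exceeds $30.00, each month B ← (B·(1+r))·(1 − 0.03), i.e. B shrinks by the factor (1+r)·0.97 = 0.98609.
This holds for months 1–222. Entering month 223 the balance is $974.98; 3% of the post-interest balance is now below $30.00, so the flat $30.00 minimum applies from here.
From month 223 a fixed $30.00 at rate r clears $974.98 in 48 more payments. Total: 222 + 48 = 270 months.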